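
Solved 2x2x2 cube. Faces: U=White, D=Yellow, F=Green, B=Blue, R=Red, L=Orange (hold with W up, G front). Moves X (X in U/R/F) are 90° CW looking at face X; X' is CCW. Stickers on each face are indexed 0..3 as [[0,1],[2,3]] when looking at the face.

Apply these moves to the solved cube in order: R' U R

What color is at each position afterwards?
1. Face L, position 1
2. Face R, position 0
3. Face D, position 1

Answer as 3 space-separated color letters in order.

After move 1 (R'): R=RRRR U=WBWB F=GWGW D=YGYG B=YBYB
After move 2 (U): U=WWBB F=RRGW R=YBRR B=OOYB L=GWOO
After move 3 (R): R=RYRB U=WRBW F=RGGG D=YYYO B=BOWB
Query 1: L[1] = W
Query 2: R[0] = R
Query 3: D[1] = Y

Answer: W R Y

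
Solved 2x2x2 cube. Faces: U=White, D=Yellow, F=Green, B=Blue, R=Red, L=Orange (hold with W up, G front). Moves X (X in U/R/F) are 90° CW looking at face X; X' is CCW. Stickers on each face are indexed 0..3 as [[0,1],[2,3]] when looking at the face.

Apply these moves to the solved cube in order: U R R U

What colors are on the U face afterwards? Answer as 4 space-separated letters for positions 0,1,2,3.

Answer: W W Y Y

Derivation:
After move 1 (U): U=WWWW F=RRGG R=BBRR B=OOBB L=GGOO
After move 2 (R): R=RBRB U=WRWG F=RYGY D=YBYO B=WOWB
After move 3 (R): R=RRBB U=WYWY F=RBGO D=YWYW B=GORB
After move 4 (U): U=WWYY F=RRGO R=GOBB B=GGRB L=RBOO
Query: U face = WWYY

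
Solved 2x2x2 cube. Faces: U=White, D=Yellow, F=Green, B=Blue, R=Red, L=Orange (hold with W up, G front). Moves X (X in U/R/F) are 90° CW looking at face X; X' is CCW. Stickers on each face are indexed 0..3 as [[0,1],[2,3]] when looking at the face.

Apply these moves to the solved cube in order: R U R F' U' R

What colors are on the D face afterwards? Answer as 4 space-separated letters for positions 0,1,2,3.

Answer: Y W Y W

Derivation:
After move 1 (R): R=RRRR U=WGWG F=GYGY D=YBYB B=WBWB
After move 2 (U): U=WWGG F=RRGY R=WBRR B=OOWB L=GYOO
After move 3 (R): R=RWRB U=WRGY F=RBGB D=YWYO B=GOWB
After move 4 (F'): F=BBRG U=WRRR R=WWYB D=YOYO L=GYOG
After move 5 (U'): U=RRWR F=GYRG R=BBYB B=WWWB L=GOOG
After move 6 (R): R=YBBB U=RYWG F=GORO D=YWYW B=RWRB
Query: D face = YWYW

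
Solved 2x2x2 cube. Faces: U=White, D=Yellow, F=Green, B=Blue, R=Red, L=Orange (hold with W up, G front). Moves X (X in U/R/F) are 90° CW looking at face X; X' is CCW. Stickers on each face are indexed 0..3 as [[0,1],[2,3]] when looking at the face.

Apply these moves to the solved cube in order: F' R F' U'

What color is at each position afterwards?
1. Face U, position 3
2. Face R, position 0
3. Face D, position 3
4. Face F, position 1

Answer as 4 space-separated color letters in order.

Answer: Y O B G

Derivation:
After move 1 (F'): F=GGGG U=WWRR R=YRYR D=OOYY L=OWOW
After move 2 (R): R=YYRR U=WGRG F=GOGY D=OBYB B=RBWB
After move 3 (F'): F=OYGG U=WGYR R=BYOR D=WWYB L=OGOR
After move 4 (U'): U=GRWY F=OGGG R=OYOR B=BYWB L=RBOR
Query 1: U[3] = Y
Query 2: R[0] = O
Query 3: D[3] = B
Query 4: F[1] = G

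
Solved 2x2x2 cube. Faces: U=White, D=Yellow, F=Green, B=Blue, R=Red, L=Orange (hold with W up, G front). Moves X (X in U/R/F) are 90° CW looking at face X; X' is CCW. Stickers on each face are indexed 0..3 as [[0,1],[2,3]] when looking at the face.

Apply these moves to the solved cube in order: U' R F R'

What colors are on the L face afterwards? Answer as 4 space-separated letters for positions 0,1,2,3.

Answer: B Y O B

Derivation:
After move 1 (U'): U=WWWW F=OOGG R=GGRR B=RRBB L=BBOO
After move 2 (R): R=RGRG U=WOWG F=OYGY D=YBYR B=WRWB
After move 3 (F): F=GOYY U=WOOB R=WGGG D=RRYR L=BYOB
After move 4 (R'): R=GGWG U=WWOW F=GOYB D=ROYY B=RRRB
Query: L face = BYOB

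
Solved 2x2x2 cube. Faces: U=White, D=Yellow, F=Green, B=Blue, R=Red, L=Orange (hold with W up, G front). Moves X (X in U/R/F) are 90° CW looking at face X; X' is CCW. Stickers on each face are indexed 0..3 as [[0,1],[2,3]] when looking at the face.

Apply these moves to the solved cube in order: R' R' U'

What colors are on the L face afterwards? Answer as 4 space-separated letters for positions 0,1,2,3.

Answer: G B O O

Derivation:
After move 1 (R'): R=RRRR U=WBWB F=GWGW D=YGYG B=YBYB
After move 2 (R'): R=RRRR U=WYWY F=GBGB D=YWYW B=GBGB
After move 3 (U'): U=YYWW F=OOGB R=GBRR B=RRGB L=GBOO
Query: L face = GBOO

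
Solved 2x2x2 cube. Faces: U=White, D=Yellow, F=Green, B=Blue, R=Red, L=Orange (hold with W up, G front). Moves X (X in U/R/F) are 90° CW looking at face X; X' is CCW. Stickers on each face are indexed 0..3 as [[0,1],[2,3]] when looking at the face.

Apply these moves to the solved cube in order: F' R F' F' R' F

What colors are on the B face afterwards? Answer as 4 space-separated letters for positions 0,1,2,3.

Answer: B B R B

Derivation:
After move 1 (F'): F=GGGG U=WWRR R=YRYR D=OOYY L=OWOW
After move 2 (R): R=YYRR U=WGRG F=GOGY D=OBYB B=RBWB
After move 3 (F'): F=OYGG U=WGYR R=BYOR D=WWYB L=OGOR
After move 4 (F'): F=YGOG U=WGBO R=WYWR D=GRYB L=OROY
After move 5 (R'): R=YRWW U=WWBR F=YGOO D=GGYG B=BBRB
After move 6 (F): F=OYOG U=WWYR R=BRRW D=WYYG L=OGOG
Query: B face = BBRB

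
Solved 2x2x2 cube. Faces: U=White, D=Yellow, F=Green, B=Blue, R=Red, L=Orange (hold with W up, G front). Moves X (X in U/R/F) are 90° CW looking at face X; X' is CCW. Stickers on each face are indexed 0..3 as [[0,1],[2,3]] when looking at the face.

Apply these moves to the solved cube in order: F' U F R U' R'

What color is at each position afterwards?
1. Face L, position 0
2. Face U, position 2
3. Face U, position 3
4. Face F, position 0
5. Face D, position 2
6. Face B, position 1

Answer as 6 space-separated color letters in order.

After move 1 (F'): F=GGGG U=WWRR R=YRYR D=OOYY L=OWOW
After move 2 (U): U=RWRW F=YRGG R=BBYR B=OWBB L=GGOW
After move 3 (F): F=GYGR U=RWWG R=RBWR D=YBYY L=GOOO
After move 4 (R): R=WRRB U=RYWR F=GBGY D=YBYO B=GWWB
After move 5 (U'): U=YRRW F=GOGY R=GBRB B=WRWB L=GWOO
After move 6 (R'): R=BBGR U=YWRW F=GRGW D=YOYY B=ORBB
Query 1: L[0] = G
Query 2: U[2] = R
Query 3: U[3] = W
Query 4: F[0] = G
Query 5: D[2] = Y
Query 6: B[1] = R

Answer: G R W G Y R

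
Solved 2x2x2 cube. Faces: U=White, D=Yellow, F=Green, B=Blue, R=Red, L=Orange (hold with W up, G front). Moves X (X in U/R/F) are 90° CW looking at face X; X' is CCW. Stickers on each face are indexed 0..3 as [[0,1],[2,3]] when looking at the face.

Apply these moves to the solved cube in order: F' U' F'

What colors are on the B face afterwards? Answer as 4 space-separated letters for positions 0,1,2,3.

Answer: Y R B B

Derivation:
After move 1 (F'): F=GGGG U=WWRR R=YRYR D=OOYY L=OWOW
After move 2 (U'): U=WRWR F=OWGG R=GGYR B=YRBB L=BBOW
After move 3 (F'): F=WGOG U=WRGY R=OGOR D=BWYY L=BROW
Query: B face = YRBB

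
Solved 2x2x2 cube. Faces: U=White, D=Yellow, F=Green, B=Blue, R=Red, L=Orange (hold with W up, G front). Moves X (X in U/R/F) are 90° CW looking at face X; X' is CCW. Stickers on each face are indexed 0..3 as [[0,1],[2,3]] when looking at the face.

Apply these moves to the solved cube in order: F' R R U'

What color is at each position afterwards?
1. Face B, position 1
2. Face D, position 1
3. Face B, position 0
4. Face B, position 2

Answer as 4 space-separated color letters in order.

Answer: Y W R G

Derivation:
After move 1 (F'): F=GGGG U=WWRR R=YRYR D=OOYY L=OWOW
After move 2 (R): R=YYRR U=WGRG F=GOGY D=OBYB B=RBWB
After move 3 (R): R=RYRY U=WORY F=GBGB D=OWYR B=GBGB
After move 4 (U'): U=OYWR F=OWGB R=GBRY B=RYGB L=GBOW
Query 1: B[1] = Y
Query 2: D[1] = W
Query 3: B[0] = R
Query 4: B[2] = G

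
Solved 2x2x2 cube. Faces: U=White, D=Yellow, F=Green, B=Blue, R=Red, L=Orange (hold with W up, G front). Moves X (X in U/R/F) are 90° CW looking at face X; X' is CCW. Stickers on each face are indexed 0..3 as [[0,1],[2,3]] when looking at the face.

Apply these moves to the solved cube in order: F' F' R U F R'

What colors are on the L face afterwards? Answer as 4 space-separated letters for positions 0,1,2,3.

Answer: G W O B

Derivation:
After move 1 (F'): F=GGGG U=WWRR R=YRYR D=OOYY L=OWOW
After move 2 (F'): F=GGGG U=WWYY R=OROR D=WWYY L=OROR
After move 3 (R): R=OORR U=WGYG F=GWGY D=WBYB B=YBWB
After move 4 (U): U=YWGG F=OOGY R=YBRR B=ORWB L=GWOR
After move 5 (F): F=GOYO U=YWRW R=GBGR D=RYYB L=GWOB
After move 6 (R'): R=BRGG U=YWRO F=GWYW D=ROYO B=BRYB
Query: L face = GWOB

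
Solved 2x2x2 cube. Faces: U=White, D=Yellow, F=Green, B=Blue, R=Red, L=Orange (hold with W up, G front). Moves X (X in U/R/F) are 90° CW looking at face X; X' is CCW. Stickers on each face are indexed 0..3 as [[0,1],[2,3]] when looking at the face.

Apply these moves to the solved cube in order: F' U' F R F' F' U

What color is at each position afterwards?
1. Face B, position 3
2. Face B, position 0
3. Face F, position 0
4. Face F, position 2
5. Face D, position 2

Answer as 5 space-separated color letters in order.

After move 1 (F'): F=GGGG U=WWRR R=YRYR D=OOYY L=OWOW
After move 2 (U'): U=WRWR F=OWGG R=GGYR B=YRBB L=BBOW
After move 3 (F): F=GOGW U=WRWB R=WGRR D=YGYY L=BOOO
After move 4 (R): R=RWRG U=WOWW F=GGGY D=YBYY B=BRRB
After move 5 (F'): F=GYGG U=WORR R=BWYG D=OOYY L=BWOW
After move 6 (F'): F=YGGG U=WOBY R=OWOG D=WWYY L=BROR
After move 7 (U): U=BWYO F=OWGG R=BROG B=BRRB L=YGOR
Query 1: B[3] = B
Query 2: B[0] = B
Query 3: F[0] = O
Query 4: F[2] = G
Query 5: D[2] = Y

Answer: B B O G Y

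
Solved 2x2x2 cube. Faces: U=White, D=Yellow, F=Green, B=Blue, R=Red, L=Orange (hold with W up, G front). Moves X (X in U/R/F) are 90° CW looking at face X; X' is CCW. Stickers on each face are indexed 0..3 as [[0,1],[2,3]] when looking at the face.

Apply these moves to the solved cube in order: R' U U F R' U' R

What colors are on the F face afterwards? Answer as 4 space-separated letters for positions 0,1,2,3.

Answer: R Y W B

Derivation:
After move 1 (R'): R=RRRR U=WBWB F=GWGW D=YGYG B=YBYB
After move 2 (U): U=WWBB F=RRGW R=YBRR B=OOYB L=GWOO
After move 3 (U): U=BWBW F=YBGW R=OORR B=GWYB L=RROO
After move 4 (F): F=GYWB U=BWOR R=BOWR D=ROYG L=RYOG
After move 5 (R'): R=ORBW U=BYOG F=GWWR D=RYYB B=GWOB
After move 6 (U'): U=YGBO F=RYWR R=GWBW B=OROB L=GWOG
After move 7 (R): R=BGWW U=YYBR F=RYWB D=ROYO B=ORGB
Query: F face = RYWB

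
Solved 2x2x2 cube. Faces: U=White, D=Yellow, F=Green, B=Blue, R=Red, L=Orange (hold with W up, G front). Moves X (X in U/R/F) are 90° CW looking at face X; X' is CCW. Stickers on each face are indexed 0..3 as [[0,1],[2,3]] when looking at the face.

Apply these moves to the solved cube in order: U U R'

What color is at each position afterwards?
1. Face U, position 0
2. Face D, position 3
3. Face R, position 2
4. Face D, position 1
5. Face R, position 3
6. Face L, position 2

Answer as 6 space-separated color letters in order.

After move 1 (U): U=WWWW F=RRGG R=BBRR B=OOBB L=GGOO
After move 2 (U): U=WWWW F=BBGG R=OORR B=GGBB L=RROO
After move 3 (R'): R=OROR U=WBWG F=BWGW D=YBYG B=YGYB
Query 1: U[0] = W
Query 2: D[3] = G
Query 3: R[2] = O
Query 4: D[1] = B
Query 5: R[3] = R
Query 6: L[2] = O

Answer: W G O B R O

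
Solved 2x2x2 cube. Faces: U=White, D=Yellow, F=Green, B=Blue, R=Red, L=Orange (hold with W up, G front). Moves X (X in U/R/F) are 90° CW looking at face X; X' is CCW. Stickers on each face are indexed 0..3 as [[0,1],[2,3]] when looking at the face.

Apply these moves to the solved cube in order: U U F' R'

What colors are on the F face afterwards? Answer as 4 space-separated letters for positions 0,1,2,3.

Answer: B W B R

Derivation:
After move 1 (U): U=WWWW F=RRGG R=BBRR B=OOBB L=GGOO
After move 2 (U): U=WWWW F=BBGG R=OORR B=GGBB L=RROO
After move 3 (F'): F=BGBG U=WWOR R=YOYR D=ROYY L=RWOW
After move 4 (R'): R=ORYY U=WBOG F=BWBR D=RGYG B=YGOB
Query: F face = BWBR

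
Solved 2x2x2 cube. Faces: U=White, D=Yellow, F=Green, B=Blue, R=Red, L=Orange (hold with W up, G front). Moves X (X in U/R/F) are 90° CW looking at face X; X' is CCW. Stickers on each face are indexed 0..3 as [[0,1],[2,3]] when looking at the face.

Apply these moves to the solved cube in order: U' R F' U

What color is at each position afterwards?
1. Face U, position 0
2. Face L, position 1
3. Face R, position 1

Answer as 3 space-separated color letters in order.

Answer: R Y R

Derivation:
After move 1 (U'): U=WWWW F=OOGG R=GGRR B=RRBB L=BBOO
After move 2 (R): R=RGRG U=WOWG F=OYGY D=YBYR B=WRWB
After move 3 (F'): F=YYOG U=WORR R=BGYG D=BOYR L=BGOW
After move 4 (U): U=RWRO F=BGOG R=WRYG B=BGWB L=YYOW
Query 1: U[0] = R
Query 2: L[1] = Y
Query 3: R[1] = R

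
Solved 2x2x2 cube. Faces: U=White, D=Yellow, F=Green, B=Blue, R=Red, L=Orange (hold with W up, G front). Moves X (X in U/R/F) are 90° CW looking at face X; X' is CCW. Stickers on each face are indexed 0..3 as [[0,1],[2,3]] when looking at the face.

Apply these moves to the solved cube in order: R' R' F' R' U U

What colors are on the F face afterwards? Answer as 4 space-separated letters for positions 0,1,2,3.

After move 1 (R'): R=RRRR U=WBWB F=GWGW D=YGYG B=YBYB
After move 2 (R'): R=RRRR U=WYWY F=GBGB D=YWYW B=GBGB
After move 3 (F'): F=BBGG U=WYRR R=WRYR D=OOYW L=OYOW
After move 4 (R'): R=RRWY U=WGRG F=BYGR D=OBYG B=WBOB
After move 5 (U): U=RWGG F=RRGR R=WBWY B=OYOB L=BYOW
After move 6 (U): U=GRGW F=WBGR R=OYWY B=BYOB L=RROW
Query: F face = WBGR

Answer: W B G R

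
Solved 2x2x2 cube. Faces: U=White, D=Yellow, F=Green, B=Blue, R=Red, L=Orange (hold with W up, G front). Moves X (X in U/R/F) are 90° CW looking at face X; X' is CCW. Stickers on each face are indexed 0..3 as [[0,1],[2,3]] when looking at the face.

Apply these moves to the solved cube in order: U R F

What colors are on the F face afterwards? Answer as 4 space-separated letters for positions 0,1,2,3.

Answer: G R Y Y

Derivation:
After move 1 (U): U=WWWW F=RRGG R=BBRR B=OOBB L=GGOO
After move 2 (R): R=RBRB U=WRWG F=RYGY D=YBYO B=WOWB
After move 3 (F): F=GRYY U=WROG R=WBGB D=RRYO L=GYOB
Query: F face = GRYY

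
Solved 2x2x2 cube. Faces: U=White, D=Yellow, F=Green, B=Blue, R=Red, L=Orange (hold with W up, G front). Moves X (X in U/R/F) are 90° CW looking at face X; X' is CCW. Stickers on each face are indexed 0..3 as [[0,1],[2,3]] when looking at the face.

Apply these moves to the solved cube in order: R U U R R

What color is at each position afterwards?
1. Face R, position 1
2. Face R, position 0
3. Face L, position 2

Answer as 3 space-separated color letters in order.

Answer: R R O

Derivation:
After move 1 (R): R=RRRR U=WGWG F=GYGY D=YBYB B=WBWB
After move 2 (U): U=WWGG F=RRGY R=WBRR B=OOWB L=GYOO
After move 3 (U): U=GWGW F=WBGY R=OORR B=GYWB L=RROO
After move 4 (R): R=RORO U=GBGY F=WBGB D=YWYG B=WYWB
After move 5 (R): R=RROO U=GBGB F=WWGG D=YWYW B=YYBB
Query 1: R[1] = R
Query 2: R[0] = R
Query 3: L[2] = O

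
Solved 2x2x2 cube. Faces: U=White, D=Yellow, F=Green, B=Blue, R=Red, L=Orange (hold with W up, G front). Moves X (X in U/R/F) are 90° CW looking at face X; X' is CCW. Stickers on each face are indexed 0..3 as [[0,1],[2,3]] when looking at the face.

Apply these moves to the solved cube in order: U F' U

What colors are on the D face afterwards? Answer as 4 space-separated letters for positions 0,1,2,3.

After move 1 (U): U=WWWW F=RRGG R=BBRR B=OOBB L=GGOO
After move 2 (F'): F=RGRG U=WWBR R=YBYR D=GOYY L=GWOW
After move 3 (U): U=BWRW F=YBRG R=OOYR B=GWBB L=RGOW
Query: D face = GOYY

Answer: G O Y Y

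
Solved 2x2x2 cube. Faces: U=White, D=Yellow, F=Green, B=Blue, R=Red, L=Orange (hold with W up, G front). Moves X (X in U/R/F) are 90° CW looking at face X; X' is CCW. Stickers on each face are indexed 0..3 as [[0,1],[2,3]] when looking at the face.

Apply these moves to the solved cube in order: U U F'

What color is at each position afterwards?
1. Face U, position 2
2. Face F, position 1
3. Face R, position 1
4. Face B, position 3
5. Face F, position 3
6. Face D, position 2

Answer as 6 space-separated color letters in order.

After move 1 (U): U=WWWW F=RRGG R=BBRR B=OOBB L=GGOO
After move 2 (U): U=WWWW F=BBGG R=OORR B=GGBB L=RROO
After move 3 (F'): F=BGBG U=WWOR R=YOYR D=ROYY L=RWOW
Query 1: U[2] = O
Query 2: F[1] = G
Query 3: R[1] = O
Query 4: B[3] = B
Query 5: F[3] = G
Query 6: D[2] = Y

Answer: O G O B G Y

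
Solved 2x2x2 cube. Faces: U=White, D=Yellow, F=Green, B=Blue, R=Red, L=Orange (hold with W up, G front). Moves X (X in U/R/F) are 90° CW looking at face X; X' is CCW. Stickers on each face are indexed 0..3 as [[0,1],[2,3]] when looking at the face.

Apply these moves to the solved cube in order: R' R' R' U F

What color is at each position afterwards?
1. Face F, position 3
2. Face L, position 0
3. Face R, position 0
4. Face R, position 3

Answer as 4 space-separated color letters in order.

After move 1 (R'): R=RRRR U=WBWB F=GWGW D=YGYG B=YBYB
After move 2 (R'): R=RRRR U=WYWY F=GBGB D=YWYW B=GBGB
After move 3 (R'): R=RRRR U=WGWG F=GYGY D=YBYB B=WBWB
After move 4 (U): U=WWGG F=RRGY R=WBRR B=OOWB L=GYOO
After move 5 (F): F=GRYR U=WWOY R=GBGR D=RWYB L=GYOB
Query 1: F[3] = R
Query 2: L[0] = G
Query 3: R[0] = G
Query 4: R[3] = R

Answer: R G G R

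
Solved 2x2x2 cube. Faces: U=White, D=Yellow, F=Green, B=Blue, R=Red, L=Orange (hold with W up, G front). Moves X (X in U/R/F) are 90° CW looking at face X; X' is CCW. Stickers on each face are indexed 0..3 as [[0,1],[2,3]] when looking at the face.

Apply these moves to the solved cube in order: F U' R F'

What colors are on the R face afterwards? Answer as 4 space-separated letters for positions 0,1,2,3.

After move 1 (F): F=GGGG U=WWOO R=WRWR D=RRYY L=OYOY
After move 2 (U'): U=WOWO F=OYGG R=GGWR B=WRBB L=BBOY
After move 3 (R): R=WGRG U=WYWG F=ORGY D=RBYW B=OROB
After move 4 (F'): F=RYOG U=WYWR R=BGRG D=BYYW L=BGOW
Query: R face = BGRG

Answer: B G R G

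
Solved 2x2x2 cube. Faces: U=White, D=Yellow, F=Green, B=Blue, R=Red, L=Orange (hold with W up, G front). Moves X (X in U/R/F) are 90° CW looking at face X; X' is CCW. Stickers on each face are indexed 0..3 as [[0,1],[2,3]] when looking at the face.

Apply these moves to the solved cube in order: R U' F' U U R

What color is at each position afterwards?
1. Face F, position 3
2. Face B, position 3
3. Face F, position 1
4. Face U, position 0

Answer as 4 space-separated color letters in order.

After move 1 (R): R=RRRR U=WGWG F=GYGY D=YBYB B=WBWB
After move 2 (U'): U=GGWW F=OOGY R=GYRR B=RRWB L=WBOO
After move 3 (F'): F=OYOG U=GGGR R=BYYR D=BOYB L=WWOW
After move 4 (U): U=GGRG F=BYOG R=RRYR B=WWWB L=OYOW
After move 5 (U): U=RGGG F=RROG R=WWYR B=OYWB L=BYOW
After move 6 (R): R=YWRW U=RRGG F=ROOB D=BWYO B=GYGB
Query 1: F[3] = B
Query 2: B[3] = B
Query 3: F[1] = O
Query 4: U[0] = R

Answer: B B O R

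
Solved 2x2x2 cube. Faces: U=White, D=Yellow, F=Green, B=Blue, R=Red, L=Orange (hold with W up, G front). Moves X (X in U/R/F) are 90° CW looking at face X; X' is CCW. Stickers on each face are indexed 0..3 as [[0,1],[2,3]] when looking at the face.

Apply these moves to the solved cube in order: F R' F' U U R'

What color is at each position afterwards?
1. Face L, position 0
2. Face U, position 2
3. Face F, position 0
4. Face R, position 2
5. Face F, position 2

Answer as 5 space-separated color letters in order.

After move 1 (F): F=GGGG U=WWOO R=WRWR D=RRYY L=OYOY
After move 2 (R'): R=RRWW U=WBOB F=GWGO D=RGYG B=YBRB
After move 3 (F'): F=WOGG U=WBRW R=GRRW D=YYYG L=OBOO
After move 4 (U): U=RWWB F=GRGG R=YBRW B=OBRB L=WOOO
After move 5 (U): U=WRBW F=YBGG R=OBRW B=WORB L=GROO
After move 6 (R'): R=BWOR U=WRBW F=YRGW D=YBYG B=GOYB
Query 1: L[0] = G
Query 2: U[2] = B
Query 3: F[0] = Y
Query 4: R[2] = O
Query 5: F[2] = G

Answer: G B Y O G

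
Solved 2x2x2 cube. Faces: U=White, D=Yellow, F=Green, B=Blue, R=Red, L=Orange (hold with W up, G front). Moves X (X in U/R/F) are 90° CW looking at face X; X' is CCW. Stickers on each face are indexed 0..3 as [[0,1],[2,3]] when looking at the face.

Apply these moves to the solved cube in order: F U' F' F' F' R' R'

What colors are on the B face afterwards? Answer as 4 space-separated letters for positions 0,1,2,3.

After move 1 (F): F=GGGG U=WWOO R=WRWR D=RRYY L=OYOY
After move 2 (U'): U=WOWO F=OYGG R=GGWR B=WRBB L=BBOY
After move 3 (F'): F=YGOG U=WOGW R=RGRR D=BYYY L=BOOW
After move 4 (F'): F=GGYO U=WORR R=YGBR D=OWYY L=BWOG
After move 5 (F'): F=GOGY U=WOYB R=WGOR D=WGYY L=BROR
After move 6 (R'): R=GRWO U=WBYW F=GOGB D=WOYY B=YRGB
After move 7 (R'): R=ROGW U=WGYY F=GBGW D=WOYB B=YROB
Query: B face = YROB

Answer: Y R O B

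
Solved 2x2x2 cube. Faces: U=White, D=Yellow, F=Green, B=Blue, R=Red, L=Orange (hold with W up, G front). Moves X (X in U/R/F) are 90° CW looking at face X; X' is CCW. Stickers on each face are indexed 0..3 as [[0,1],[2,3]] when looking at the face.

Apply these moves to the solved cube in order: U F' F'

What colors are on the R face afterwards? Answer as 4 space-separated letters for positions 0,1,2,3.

Answer: O B G R

Derivation:
After move 1 (U): U=WWWW F=RRGG R=BBRR B=OOBB L=GGOO
After move 2 (F'): F=RGRG U=WWBR R=YBYR D=GOYY L=GWOW
After move 3 (F'): F=GGRR U=WWYY R=OBGR D=WWYY L=GROB
Query: R face = OBGR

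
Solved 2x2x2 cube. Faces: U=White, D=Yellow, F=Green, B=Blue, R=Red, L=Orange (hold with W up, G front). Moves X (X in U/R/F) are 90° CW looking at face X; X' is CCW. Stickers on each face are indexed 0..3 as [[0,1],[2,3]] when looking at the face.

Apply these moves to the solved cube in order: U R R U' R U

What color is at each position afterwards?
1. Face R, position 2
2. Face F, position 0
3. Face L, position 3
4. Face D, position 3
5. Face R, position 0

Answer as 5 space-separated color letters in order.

After move 1 (U): U=WWWW F=RRGG R=BBRR B=OOBB L=GGOO
After move 2 (R): R=RBRB U=WRWG F=RYGY D=YBYO B=WOWB
After move 3 (R): R=RRBB U=WYWY F=RBGO D=YWYW B=GORB
After move 4 (U'): U=YYWW F=GGGO R=RBBB B=RRRB L=GOOO
After move 5 (R): R=BRBB U=YGWO F=GWGW D=YRYR B=WRYB
After move 6 (U): U=WYOG F=BRGW R=WRBB B=GOYB L=GWOO
Query 1: R[2] = B
Query 2: F[0] = B
Query 3: L[3] = O
Query 4: D[3] = R
Query 5: R[0] = W

Answer: B B O R W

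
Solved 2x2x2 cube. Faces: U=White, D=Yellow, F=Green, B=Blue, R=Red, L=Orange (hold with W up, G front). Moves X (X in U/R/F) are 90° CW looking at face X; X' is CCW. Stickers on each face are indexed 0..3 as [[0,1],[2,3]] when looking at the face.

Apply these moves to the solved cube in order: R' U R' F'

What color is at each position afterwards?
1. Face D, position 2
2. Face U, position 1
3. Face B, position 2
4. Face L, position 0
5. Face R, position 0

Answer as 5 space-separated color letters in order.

After move 1 (R'): R=RRRR U=WBWB F=GWGW D=YGYG B=YBYB
After move 2 (U): U=WWBB F=RRGW R=YBRR B=OOYB L=GWOO
After move 3 (R'): R=BRYR U=WYBO F=RWGB D=YRYW B=GOGB
After move 4 (F'): F=WBRG U=WYBY R=RRYR D=WOYW L=GOOB
Query 1: D[2] = Y
Query 2: U[1] = Y
Query 3: B[2] = G
Query 4: L[0] = G
Query 5: R[0] = R

Answer: Y Y G G R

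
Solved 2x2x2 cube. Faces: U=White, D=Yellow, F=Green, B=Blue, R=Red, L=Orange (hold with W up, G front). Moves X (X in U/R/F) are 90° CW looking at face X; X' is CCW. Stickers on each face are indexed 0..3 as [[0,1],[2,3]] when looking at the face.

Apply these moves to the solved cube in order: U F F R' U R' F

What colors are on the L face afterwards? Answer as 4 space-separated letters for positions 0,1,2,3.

Answer: G W O R

Derivation:
After move 1 (U): U=WWWW F=RRGG R=BBRR B=OOBB L=GGOO
After move 2 (F): F=GRGR U=WWOG R=WBWR D=RBYY L=GYOY
After move 3 (F): F=GGRR U=WWYY R=OBGR D=WWYY L=GROB
After move 4 (R'): R=BROG U=WBYO F=GWRY D=WGYR B=YOWB
After move 5 (U): U=YWOB F=BRRY R=YOOG B=GRWB L=GWOB
After move 6 (R'): R=OGYO U=YWOG F=BWRB D=WRYY B=RRGB
After move 7 (F): F=RBBW U=YWBW R=OGGO D=YOYY L=GWOR
Query: L face = GWOR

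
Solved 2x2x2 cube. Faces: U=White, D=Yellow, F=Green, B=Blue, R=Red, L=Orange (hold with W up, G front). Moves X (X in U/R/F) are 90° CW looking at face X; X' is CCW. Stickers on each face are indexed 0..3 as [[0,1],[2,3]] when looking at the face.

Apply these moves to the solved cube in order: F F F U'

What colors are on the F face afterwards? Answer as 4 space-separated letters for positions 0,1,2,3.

After move 1 (F): F=GGGG U=WWOO R=WRWR D=RRYY L=OYOY
After move 2 (F): F=GGGG U=WWYY R=OROR D=WWYY L=OROR
After move 3 (F): F=GGGG U=WWRR R=YRYR D=OOYY L=OWOW
After move 4 (U'): U=WRWR F=OWGG R=GGYR B=YRBB L=BBOW
Query: F face = OWGG

Answer: O W G G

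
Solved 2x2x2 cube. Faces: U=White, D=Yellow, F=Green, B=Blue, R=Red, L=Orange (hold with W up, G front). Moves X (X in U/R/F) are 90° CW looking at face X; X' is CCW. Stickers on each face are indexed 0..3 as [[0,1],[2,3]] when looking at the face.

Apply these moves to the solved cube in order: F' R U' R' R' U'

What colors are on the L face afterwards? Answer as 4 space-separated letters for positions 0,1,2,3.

Answer: Y Y O W

Derivation:
After move 1 (F'): F=GGGG U=WWRR R=YRYR D=OOYY L=OWOW
After move 2 (R): R=YYRR U=WGRG F=GOGY D=OBYB B=RBWB
After move 3 (U'): U=GGWR F=OWGY R=GORR B=YYWB L=RBOW
After move 4 (R'): R=ORGR U=GWWY F=OGGR D=OWYY B=BYBB
After move 5 (R'): R=RROG U=GBWB F=OWGY D=OGYR B=YYWB
After move 6 (U'): U=BBGW F=RBGY R=OWOG B=RRWB L=YYOW
Query: L face = YYOW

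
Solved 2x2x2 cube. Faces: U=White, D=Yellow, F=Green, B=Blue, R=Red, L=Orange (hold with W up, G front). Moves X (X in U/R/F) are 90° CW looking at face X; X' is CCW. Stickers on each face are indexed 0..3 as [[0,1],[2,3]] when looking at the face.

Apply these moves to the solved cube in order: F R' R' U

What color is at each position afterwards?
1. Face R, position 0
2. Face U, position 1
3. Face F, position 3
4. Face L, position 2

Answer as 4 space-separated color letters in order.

Answer: G W B O

Derivation:
After move 1 (F): F=GGGG U=WWOO R=WRWR D=RRYY L=OYOY
After move 2 (R'): R=RRWW U=WBOB F=GWGO D=RGYG B=YBRB
After move 3 (R'): R=RWRW U=WROY F=GBGB D=RWYO B=GBGB
After move 4 (U): U=OWYR F=RWGB R=GBRW B=OYGB L=GBOY
Query 1: R[0] = G
Query 2: U[1] = W
Query 3: F[3] = B
Query 4: L[2] = O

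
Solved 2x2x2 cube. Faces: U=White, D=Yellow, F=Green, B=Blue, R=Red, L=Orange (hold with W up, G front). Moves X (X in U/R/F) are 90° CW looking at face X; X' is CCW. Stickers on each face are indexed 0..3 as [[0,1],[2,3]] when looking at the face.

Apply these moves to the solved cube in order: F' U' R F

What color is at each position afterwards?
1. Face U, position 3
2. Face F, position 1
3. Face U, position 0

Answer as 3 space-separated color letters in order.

After move 1 (F'): F=GGGG U=WWRR R=YRYR D=OOYY L=OWOW
After move 2 (U'): U=WRWR F=OWGG R=GGYR B=YRBB L=BBOW
After move 3 (R): R=YGRG U=WWWG F=OOGY D=OBYY B=RRRB
After move 4 (F): F=GOYO U=WWWB R=WGGG D=RYYY L=BOOB
Query 1: U[3] = B
Query 2: F[1] = O
Query 3: U[0] = W

Answer: B O W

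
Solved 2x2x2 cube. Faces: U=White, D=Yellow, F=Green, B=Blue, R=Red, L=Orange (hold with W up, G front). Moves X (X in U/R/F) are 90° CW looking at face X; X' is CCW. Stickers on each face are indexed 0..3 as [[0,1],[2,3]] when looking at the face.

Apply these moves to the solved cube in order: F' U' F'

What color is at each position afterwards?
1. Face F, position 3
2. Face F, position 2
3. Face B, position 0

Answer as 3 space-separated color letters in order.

After move 1 (F'): F=GGGG U=WWRR R=YRYR D=OOYY L=OWOW
After move 2 (U'): U=WRWR F=OWGG R=GGYR B=YRBB L=BBOW
After move 3 (F'): F=WGOG U=WRGY R=OGOR D=BWYY L=BROW
Query 1: F[3] = G
Query 2: F[2] = O
Query 3: B[0] = Y

Answer: G O Y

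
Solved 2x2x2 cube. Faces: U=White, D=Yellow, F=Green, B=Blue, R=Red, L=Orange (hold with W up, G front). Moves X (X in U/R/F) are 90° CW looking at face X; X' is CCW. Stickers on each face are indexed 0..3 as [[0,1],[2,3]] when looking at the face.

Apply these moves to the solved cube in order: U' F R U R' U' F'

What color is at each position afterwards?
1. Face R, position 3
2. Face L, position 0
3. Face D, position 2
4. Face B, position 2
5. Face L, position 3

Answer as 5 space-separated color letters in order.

Answer: R R Y B O

Derivation:
After move 1 (U'): U=WWWW F=OOGG R=GGRR B=RRBB L=BBOO
After move 2 (F): F=GOGO U=WWOB R=WGWR D=RGYY L=BYOY
After move 3 (R): R=WWRG U=WOOO F=GGGY D=RBYR B=BRWB
After move 4 (U): U=OWOO F=WWGY R=BRRG B=BYWB L=GGOY
After move 5 (R'): R=RGBR U=OWOB F=WWGO D=RWYY B=RYBB
After move 6 (U'): U=WBOO F=GGGO R=WWBR B=RGBB L=RYOY
After move 7 (F'): F=GOGG U=WBWB R=WWRR D=YYYY L=ROOO
Query 1: R[3] = R
Query 2: L[0] = R
Query 3: D[2] = Y
Query 4: B[2] = B
Query 5: L[3] = O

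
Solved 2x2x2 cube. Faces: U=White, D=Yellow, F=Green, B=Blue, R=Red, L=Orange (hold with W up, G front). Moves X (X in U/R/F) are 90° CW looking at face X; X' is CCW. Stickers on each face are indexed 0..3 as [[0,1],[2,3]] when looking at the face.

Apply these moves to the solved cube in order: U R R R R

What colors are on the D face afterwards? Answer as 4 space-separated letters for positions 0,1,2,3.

After move 1 (U): U=WWWW F=RRGG R=BBRR B=OOBB L=GGOO
After move 2 (R): R=RBRB U=WRWG F=RYGY D=YBYO B=WOWB
After move 3 (R): R=RRBB U=WYWY F=RBGO D=YWYW B=GORB
After move 4 (R): R=BRBR U=WBWO F=RWGW D=YRYG B=YOYB
After move 5 (R): R=BBRR U=WWWW F=RRGG D=YYYY B=OOBB
Query: D face = YYYY

Answer: Y Y Y Y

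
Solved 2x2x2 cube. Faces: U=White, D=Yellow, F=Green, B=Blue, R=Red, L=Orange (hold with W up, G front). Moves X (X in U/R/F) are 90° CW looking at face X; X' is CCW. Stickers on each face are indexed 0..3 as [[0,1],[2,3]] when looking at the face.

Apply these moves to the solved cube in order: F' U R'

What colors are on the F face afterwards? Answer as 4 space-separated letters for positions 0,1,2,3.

Answer: Y W G W

Derivation:
After move 1 (F'): F=GGGG U=WWRR R=YRYR D=OOYY L=OWOW
After move 2 (U): U=RWRW F=YRGG R=BBYR B=OWBB L=GGOW
After move 3 (R'): R=BRBY U=RBRO F=YWGW D=ORYG B=YWOB
Query: F face = YWGW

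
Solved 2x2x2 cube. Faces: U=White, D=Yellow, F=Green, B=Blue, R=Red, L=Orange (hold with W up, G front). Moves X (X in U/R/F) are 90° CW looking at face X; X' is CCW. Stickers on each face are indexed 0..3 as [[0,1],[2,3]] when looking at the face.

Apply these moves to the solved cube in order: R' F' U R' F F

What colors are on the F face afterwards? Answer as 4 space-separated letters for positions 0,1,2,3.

After move 1 (R'): R=RRRR U=WBWB F=GWGW D=YGYG B=YBYB
After move 2 (F'): F=WWGG U=WBRR R=GRYR D=OOYG L=OBOW
After move 3 (U): U=RWRB F=GRGG R=YBYR B=OBYB L=WWOW
After move 4 (R'): R=BRYY U=RYRO F=GWGB D=ORYG B=GBOB
After move 5 (F): F=GGBW U=RYWW R=RROY D=YBYG L=WOOR
After move 6 (F): F=BGWG U=RYRO R=WRWY D=ORYG L=WYOB
Query: F face = BGWG

Answer: B G W G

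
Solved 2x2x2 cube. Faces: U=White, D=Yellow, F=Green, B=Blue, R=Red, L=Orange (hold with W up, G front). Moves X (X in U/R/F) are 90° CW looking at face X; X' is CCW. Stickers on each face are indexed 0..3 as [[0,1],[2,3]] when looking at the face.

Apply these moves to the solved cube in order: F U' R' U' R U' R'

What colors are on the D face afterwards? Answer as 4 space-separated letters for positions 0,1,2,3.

After move 1 (F): F=GGGG U=WWOO R=WRWR D=RRYY L=OYOY
After move 2 (U'): U=WOWO F=OYGG R=GGWR B=WRBB L=BBOY
After move 3 (R'): R=GRGW U=WBWW F=OOGO D=RYYG B=YRRB
After move 4 (U'): U=BWWW F=BBGO R=OOGW B=GRRB L=YROY
After move 5 (R): R=GOWO U=BBWO F=BYGG D=RRYG B=WRWB
After move 6 (U'): U=BOBW F=YRGG R=BYWO B=GOWB L=WROY
After move 7 (R'): R=YOBW U=BWBG F=YOGW D=RRYG B=GORB
Query: D face = RRYG

Answer: R R Y G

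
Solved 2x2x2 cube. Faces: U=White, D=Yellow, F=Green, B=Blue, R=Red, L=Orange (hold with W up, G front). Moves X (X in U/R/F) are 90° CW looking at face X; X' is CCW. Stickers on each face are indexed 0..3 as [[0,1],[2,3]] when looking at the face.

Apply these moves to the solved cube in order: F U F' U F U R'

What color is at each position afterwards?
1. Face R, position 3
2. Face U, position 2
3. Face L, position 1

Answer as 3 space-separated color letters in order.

Answer: W G R

Derivation:
After move 1 (F): F=GGGG U=WWOO R=WRWR D=RRYY L=OYOY
After move 2 (U): U=OWOW F=WRGG R=BBWR B=OYBB L=GGOY
After move 3 (F'): F=RGWG U=OWBW R=RBRR D=GYYY L=GWOO
After move 4 (U): U=BOWW F=RBWG R=OYRR B=GWBB L=RGOO
After move 5 (F): F=WRGB U=BOOG R=WYWR D=ROYY L=RGOY
After move 6 (U): U=OBGO F=WYGB R=GWWR B=RGBB L=WROY
After move 7 (R'): R=WRGW U=OBGR F=WBGO D=RYYB B=YGOB
Query 1: R[3] = W
Query 2: U[2] = G
Query 3: L[1] = R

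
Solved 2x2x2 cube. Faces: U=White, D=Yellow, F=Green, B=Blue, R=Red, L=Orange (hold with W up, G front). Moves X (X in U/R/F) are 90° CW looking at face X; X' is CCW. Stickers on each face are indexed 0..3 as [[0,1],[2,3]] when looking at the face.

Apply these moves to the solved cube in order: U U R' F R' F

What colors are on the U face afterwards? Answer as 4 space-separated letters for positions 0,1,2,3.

Answer: W Y B Y

Derivation:
After move 1 (U): U=WWWW F=RRGG R=BBRR B=OOBB L=GGOO
After move 2 (U): U=WWWW F=BBGG R=OORR B=GGBB L=RROO
After move 3 (R'): R=OROR U=WBWG F=BWGW D=YBYG B=YGYB
After move 4 (F): F=GBWW U=WBOR R=WRGR D=OOYG L=RYOB
After move 5 (R'): R=RRWG U=WYOY F=GBWR D=OBYW B=GGOB
After move 6 (F): F=WGRB U=WYBY R=ORYG D=WRYW L=ROOB
Query: U face = WYBY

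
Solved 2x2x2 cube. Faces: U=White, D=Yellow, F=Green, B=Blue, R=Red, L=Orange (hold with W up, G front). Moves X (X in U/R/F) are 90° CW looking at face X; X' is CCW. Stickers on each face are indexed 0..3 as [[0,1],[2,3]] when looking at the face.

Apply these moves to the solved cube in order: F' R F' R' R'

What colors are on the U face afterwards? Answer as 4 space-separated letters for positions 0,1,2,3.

Answer: W W Y B

Derivation:
After move 1 (F'): F=GGGG U=WWRR R=YRYR D=OOYY L=OWOW
After move 2 (R): R=YYRR U=WGRG F=GOGY D=OBYB B=RBWB
After move 3 (F'): F=OYGG U=WGYR R=BYOR D=WWYB L=OGOR
After move 4 (R'): R=YRBO U=WWYR F=OGGR D=WYYG B=BBWB
After move 5 (R'): R=ROYB U=WWYB F=OWGR D=WGYR B=GBYB
Query: U face = WWYB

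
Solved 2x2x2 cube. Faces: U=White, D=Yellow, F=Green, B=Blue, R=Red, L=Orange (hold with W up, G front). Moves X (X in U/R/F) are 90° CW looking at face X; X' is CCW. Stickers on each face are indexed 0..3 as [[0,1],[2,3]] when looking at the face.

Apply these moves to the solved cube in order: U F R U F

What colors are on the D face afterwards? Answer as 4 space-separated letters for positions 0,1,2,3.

Answer: R G Y O

Derivation:
After move 1 (U): U=WWWW F=RRGG R=BBRR B=OOBB L=GGOO
After move 2 (F): F=GRGR U=WWOG R=WBWR D=RBYY L=GYOY
After move 3 (R): R=WWRB U=WROR F=GBGY D=RBYO B=GOWB
After move 4 (U): U=OWRR F=WWGY R=GORB B=GYWB L=GBOY
After move 5 (F): F=GWYW U=OWYB R=RORB D=RGYO L=GROB
Query: D face = RGYO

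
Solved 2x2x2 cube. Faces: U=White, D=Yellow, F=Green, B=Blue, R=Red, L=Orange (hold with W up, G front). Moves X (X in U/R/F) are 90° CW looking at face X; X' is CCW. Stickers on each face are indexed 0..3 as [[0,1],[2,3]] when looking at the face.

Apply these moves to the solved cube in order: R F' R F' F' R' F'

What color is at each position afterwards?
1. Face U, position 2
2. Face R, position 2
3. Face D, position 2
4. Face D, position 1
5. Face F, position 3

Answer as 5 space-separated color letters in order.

Answer: B G Y Y O

Derivation:
After move 1 (R): R=RRRR U=WGWG F=GYGY D=YBYB B=WBWB
After move 2 (F'): F=YYGG U=WGRR R=BRYR D=OOYB L=OGOW
After move 3 (R): R=YBRR U=WYRG F=YOGB D=OWYW B=RBGB
After move 4 (F'): F=OBYG U=WYYR R=WBOR D=GWYW L=OGOR
After move 5 (F'): F=BGOY U=WYWO R=WBGR D=GRYW L=OROY
After move 6 (R'): R=BRWG U=WGWR F=BYOO D=GGYY B=WBRB
After move 7 (F'): F=YOBO U=WGBW R=GRGG D=RYYY L=OROW
Query 1: U[2] = B
Query 2: R[2] = G
Query 3: D[2] = Y
Query 4: D[1] = Y
Query 5: F[3] = O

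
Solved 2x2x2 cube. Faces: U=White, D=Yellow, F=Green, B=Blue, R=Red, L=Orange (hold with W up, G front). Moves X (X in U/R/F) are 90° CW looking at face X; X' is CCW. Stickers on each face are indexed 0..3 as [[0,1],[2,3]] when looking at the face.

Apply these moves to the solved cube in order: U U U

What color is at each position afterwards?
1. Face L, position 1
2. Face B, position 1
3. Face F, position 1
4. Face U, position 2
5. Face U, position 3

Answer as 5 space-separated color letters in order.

After move 1 (U): U=WWWW F=RRGG R=BBRR B=OOBB L=GGOO
After move 2 (U): U=WWWW F=BBGG R=OORR B=GGBB L=RROO
After move 3 (U): U=WWWW F=OOGG R=GGRR B=RRBB L=BBOO
Query 1: L[1] = B
Query 2: B[1] = R
Query 3: F[1] = O
Query 4: U[2] = W
Query 5: U[3] = W

Answer: B R O W W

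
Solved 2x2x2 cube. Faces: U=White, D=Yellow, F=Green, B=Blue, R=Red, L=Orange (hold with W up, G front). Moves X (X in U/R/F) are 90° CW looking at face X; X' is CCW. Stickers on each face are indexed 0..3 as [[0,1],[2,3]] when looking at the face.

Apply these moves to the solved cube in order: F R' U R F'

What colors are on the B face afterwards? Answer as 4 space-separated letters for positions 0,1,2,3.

Answer: B Y W B

Derivation:
After move 1 (F): F=GGGG U=WWOO R=WRWR D=RRYY L=OYOY
After move 2 (R'): R=RRWW U=WBOB F=GWGO D=RGYG B=YBRB
After move 3 (U): U=OWBB F=RRGO R=YBWW B=OYRB L=GWOY
After move 4 (R): R=WYWB U=ORBO F=RGGG D=RRYO B=BYWB
After move 5 (F'): F=GGRG U=ORWW R=RYRB D=WYYO L=GOOB
Query: B face = BYWB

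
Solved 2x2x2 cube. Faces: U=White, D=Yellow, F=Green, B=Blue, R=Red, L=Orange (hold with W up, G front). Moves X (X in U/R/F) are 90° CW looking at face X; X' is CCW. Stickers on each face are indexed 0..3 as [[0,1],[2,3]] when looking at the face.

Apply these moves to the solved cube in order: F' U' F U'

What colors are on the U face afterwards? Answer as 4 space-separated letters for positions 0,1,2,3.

After move 1 (F'): F=GGGG U=WWRR R=YRYR D=OOYY L=OWOW
After move 2 (U'): U=WRWR F=OWGG R=GGYR B=YRBB L=BBOW
After move 3 (F): F=GOGW U=WRWB R=WGRR D=YGYY L=BOOO
After move 4 (U'): U=RBWW F=BOGW R=GORR B=WGBB L=YROO
Query: U face = RBWW

Answer: R B W W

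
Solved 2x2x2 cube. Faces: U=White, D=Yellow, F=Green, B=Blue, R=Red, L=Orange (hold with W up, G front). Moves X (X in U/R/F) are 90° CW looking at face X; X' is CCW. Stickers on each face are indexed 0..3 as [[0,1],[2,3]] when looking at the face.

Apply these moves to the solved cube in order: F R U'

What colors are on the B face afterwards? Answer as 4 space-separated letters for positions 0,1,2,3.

Answer: W W W B

Derivation:
After move 1 (F): F=GGGG U=WWOO R=WRWR D=RRYY L=OYOY
After move 2 (R): R=WWRR U=WGOG F=GRGY D=RBYB B=OBWB
After move 3 (U'): U=GGWO F=OYGY R=GRRR B=WWWB L=OBOY
Query: B face = WWWB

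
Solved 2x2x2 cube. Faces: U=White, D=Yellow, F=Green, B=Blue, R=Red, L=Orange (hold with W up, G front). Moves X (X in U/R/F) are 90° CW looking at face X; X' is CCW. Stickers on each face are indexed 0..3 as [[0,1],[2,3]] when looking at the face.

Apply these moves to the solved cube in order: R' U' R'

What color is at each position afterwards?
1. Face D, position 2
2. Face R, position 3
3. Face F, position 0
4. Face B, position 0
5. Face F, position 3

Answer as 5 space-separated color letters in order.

Answer: Y R O G W

Derivation:
After move 1 (R'): R=RRRR U=WBWB F=GWGW D=YGYG B=YBYB
After move 2 (U'): U=BBWW F=OOGW R=GWRR B=RRYB L=YBOO
After move 3 (R'): R=WRGR U=BYWR F=OBGW D=YOYW B=GRGB
Query 1: D[2] = Y
Query 2: R[3] = R
Query 3: F[0] = O
Query 4: B[0] = G
Query 5: F[3] = W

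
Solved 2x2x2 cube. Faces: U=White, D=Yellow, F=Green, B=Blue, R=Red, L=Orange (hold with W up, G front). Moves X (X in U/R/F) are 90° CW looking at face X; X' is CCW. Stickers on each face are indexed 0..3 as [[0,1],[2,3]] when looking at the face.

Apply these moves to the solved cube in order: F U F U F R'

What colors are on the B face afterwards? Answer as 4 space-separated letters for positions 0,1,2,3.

After move 1 (F): F=GGGG U=WWOO R=WRWR D=RRYY L=OYOY
After move 2 (U): U=OWOW F=WRGG R=BBWR B=OYBB L=GGOY
After move 3 (F): F=GWGR U=OWYG R=OBWR D=WBYY L=GROR
After move 4 (U): U=YOGW F=OBGR R=OYWR B=GRBB L=GWOR
After move 5 (F): F=GORB U=YORW R=GYWR D=WOYY L=GWOB
After move 6 (R'): R=YRGW U=YBRG F=GORW D=WOYB B=YROB
Query: B face = YROB

Answer: Y R O B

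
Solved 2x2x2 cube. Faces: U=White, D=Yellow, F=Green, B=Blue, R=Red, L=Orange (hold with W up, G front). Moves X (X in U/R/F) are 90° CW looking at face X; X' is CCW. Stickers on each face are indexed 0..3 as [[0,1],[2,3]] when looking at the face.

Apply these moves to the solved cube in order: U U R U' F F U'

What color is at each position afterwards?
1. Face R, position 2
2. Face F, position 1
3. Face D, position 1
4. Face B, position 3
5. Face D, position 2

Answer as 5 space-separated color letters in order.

Answer: G R W B Y

Derivation:
After move 1 (U): U=WWWW F=RRGG R=BBRR B=OOBB L=GGOO
After move 2 (U): U=WWWW F=BBGG R=OORR B=GGBB L=RROO
After move 3 (R): R=RORO U=WBWG F=BYGY D=YBYG B=WGWB
After move 4 (U'): U=BGWW F=RRGY R=BYRO B=ROWB L=WGOO
After move 5 (F): F=GRYR U=BGOG R=WYWO D=RBYG L=WYOB
After move 6 (F): F=YGRR U=BGBY R=OYGO D=WWYG L=WROB
After move 7 (U'): U=GYBB F=WRRR R=YGGO B=OYWB L=ROOB
Query 1: R[2] = G
Query 2: F[1] = R
Query 3: D[1] = W
Query 4: B[3] = B
Query 5: D[2] = Y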